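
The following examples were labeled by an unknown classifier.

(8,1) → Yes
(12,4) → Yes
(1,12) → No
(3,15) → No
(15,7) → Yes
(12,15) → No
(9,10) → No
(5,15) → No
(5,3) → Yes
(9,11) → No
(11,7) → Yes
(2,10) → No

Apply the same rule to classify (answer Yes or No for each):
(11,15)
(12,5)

No, Yes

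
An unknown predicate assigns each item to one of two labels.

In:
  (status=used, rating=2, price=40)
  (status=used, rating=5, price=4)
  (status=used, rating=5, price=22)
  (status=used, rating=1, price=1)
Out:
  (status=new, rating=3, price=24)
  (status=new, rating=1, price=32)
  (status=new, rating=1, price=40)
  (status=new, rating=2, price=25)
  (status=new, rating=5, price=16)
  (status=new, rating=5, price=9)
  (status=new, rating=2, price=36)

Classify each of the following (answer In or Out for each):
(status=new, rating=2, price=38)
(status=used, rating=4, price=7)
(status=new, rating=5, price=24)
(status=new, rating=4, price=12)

Out, In, Out, Out

The classifier is using: status is used.
Out: (status=new, rating=2, price=38), since status is new.
In: (status=used, rating=4, price=7), since status is used.
Out: (status=new, rating=5, price=24), since status is new.
Out: (status=new, rating=4, price=12), since status is new.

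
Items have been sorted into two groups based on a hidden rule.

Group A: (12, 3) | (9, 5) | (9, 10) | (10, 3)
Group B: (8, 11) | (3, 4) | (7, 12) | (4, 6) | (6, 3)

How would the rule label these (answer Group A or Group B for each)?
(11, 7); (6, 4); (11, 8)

A rule that fits every label: first ≥ 9 — true of each 'Group A' example, false of each 'Group B' one.

Group A, Group B, Group A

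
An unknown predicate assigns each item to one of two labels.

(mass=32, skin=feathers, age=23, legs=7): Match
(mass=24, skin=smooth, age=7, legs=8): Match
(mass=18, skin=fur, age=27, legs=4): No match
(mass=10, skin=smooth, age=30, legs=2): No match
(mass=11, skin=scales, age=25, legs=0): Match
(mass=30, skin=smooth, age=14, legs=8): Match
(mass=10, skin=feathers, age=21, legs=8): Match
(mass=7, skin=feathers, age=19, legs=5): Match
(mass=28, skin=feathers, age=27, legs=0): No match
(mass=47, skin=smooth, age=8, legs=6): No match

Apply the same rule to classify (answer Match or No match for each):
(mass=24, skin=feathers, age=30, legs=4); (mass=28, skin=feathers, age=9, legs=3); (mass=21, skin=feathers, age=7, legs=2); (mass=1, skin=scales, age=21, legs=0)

No match, Match, Match, Match

The rule appears to be: age ≤ 25 AND mass ≤ 32.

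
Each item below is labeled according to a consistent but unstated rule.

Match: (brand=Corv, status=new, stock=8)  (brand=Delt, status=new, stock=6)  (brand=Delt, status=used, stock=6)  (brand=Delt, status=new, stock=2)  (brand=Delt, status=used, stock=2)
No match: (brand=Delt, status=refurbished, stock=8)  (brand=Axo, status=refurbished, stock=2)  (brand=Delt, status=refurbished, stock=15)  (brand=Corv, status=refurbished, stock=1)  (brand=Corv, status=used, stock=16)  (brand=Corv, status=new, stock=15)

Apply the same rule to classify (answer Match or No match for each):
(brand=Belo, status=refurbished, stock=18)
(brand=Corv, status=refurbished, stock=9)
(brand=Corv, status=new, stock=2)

No match, No match, Match

The rule appears to be: status is not refurbished AND stock ≤ 8.
(brand=Belo, status=refurbished, stock=18) → status is refurbished, stock = 18 → No match. (brand=Corv, status=refurbished, stock=9) → status is refurbished, stock = 9 → No match. (brand=Corv, status=new, stock=2) → status is new, stock = 2 → Match.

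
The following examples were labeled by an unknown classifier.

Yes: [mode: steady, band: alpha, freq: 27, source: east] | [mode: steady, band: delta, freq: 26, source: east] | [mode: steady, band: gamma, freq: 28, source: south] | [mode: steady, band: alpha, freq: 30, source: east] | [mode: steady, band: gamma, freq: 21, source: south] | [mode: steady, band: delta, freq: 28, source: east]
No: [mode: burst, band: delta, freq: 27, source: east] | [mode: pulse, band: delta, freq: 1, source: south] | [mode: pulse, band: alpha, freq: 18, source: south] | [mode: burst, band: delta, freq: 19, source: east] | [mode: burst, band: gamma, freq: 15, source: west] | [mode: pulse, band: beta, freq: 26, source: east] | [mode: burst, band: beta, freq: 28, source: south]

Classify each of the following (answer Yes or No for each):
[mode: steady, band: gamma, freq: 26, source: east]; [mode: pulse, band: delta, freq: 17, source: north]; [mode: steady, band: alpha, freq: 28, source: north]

Every 'Yes' example satisfies: mode is steady. None of the 'No' examples do.

Yes, No, Yes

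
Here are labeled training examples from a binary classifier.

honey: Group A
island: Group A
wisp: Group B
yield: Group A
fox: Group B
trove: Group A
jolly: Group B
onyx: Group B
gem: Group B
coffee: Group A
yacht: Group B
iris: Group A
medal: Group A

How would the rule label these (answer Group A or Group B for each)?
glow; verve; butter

Group B, Group A, Group A

The classifier is using: has ≥ 2 vowels.
glow: 1 vowel — fails this test, so Group B. verve: 2 vowels — matches, so Group A. butter: 2 vowels — matches, so Group A.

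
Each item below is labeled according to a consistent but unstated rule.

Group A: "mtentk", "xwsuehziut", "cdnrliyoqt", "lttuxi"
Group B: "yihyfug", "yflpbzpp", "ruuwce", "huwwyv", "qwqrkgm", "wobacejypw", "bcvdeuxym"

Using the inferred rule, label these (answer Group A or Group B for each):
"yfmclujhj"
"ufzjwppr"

The simplest hypothesis consistent with all the labels is: contains 't'.
"yfmclujhj": no 't' — does not fit, so Group B. "ufzjwppr": no 't' — does not fit, so Group B.

Group B, Group B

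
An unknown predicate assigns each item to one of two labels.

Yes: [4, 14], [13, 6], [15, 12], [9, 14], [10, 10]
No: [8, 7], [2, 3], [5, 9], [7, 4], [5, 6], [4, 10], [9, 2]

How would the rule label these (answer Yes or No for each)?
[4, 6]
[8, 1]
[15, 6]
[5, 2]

No, No, Yes, No

The rule appears to be: sum ≥ 18.
[4, 6]: No (4+6 = 10).
[8, 1]: No (8+1 = 9).
[15, 6]: Yes (15+6 = 21).
[5, 2]: No (5+2 = 7).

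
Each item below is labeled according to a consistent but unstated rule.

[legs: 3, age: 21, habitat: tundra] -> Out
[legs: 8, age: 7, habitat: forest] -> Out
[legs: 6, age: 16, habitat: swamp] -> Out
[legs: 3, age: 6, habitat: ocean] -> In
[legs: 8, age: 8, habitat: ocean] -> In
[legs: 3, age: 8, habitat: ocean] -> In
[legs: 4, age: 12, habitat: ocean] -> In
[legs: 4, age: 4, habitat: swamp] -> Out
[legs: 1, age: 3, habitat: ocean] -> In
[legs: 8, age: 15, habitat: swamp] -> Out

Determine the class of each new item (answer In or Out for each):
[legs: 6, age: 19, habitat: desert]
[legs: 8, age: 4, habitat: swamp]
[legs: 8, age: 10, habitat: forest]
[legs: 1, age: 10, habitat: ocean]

Out, Out, Out, In

All 'In' examples share one property — habitat is ocean — and every 'Out' example lacks it.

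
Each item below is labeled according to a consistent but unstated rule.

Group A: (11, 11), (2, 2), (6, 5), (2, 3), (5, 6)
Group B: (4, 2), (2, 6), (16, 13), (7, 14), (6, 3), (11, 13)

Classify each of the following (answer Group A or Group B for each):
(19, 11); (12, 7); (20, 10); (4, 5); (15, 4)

Group B, Group B, Group B, Group A, Group B

The classifier is using: |first − second| ≤ 1.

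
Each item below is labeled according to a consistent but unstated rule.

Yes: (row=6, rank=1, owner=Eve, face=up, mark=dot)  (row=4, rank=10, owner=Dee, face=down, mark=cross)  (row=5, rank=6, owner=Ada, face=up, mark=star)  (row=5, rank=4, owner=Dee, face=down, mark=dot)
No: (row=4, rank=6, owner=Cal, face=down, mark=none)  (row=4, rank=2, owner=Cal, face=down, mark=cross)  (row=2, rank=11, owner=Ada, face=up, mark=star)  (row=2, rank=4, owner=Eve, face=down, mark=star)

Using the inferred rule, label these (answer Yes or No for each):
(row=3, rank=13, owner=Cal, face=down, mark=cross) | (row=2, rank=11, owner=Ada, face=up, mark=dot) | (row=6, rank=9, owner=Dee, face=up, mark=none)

No, No, Yes

One predicate separates the groups cleanly: owner is Dee OR row ≥ 5.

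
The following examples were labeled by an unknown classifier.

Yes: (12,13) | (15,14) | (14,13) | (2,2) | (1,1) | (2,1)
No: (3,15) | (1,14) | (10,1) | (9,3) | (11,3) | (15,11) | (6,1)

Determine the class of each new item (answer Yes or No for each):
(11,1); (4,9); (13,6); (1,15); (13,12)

The common property of the 'Yes' items is: |first − second| ≤ 1. No 'No' item has it.
No: (11,1), since |11−1| = 10. No: (4,9), since |4−9| = 5. No: (13,6), since |13−6| = 7. No: (1,15), since |1−15| = 14. Yes: (13,12), since |13−12| = 1.

No, No, No, No, Yes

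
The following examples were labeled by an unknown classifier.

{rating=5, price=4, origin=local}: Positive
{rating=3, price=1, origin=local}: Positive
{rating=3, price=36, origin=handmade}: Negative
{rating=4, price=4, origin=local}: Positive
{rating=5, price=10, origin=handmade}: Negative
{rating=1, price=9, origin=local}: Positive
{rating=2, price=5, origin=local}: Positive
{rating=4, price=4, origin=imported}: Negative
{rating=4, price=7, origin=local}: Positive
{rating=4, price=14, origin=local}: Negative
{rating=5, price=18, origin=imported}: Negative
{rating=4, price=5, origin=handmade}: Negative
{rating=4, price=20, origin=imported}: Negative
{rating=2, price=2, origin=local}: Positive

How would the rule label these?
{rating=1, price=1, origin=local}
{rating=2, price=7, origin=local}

Positive, Positive

The simplest hypothesis consistent with all the labels is: origin is local AND price ≤ 9.
{rating=1, price=1, origin=local} — origin is local, price = 1, hence Positive. {rating=2, price=7, origin=local} — origin is local, price = 7, hence Positive.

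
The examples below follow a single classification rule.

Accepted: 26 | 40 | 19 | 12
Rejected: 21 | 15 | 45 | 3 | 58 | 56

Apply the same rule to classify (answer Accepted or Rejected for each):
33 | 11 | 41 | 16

Accepted, Rejected, Rejected, Rejected

Rule: ≡ 5 (mod 7). This holds for each 'Accepted' example and fails for each 'Rejected' one.
33 → 33 mod 7 = 5 → Accepted. 11 → 11 mod 7 = 4 → Rejected. 41 → 41 mod 7 = 6 → Rejected. 16 → 16 mod 7 = 2 → Rejected.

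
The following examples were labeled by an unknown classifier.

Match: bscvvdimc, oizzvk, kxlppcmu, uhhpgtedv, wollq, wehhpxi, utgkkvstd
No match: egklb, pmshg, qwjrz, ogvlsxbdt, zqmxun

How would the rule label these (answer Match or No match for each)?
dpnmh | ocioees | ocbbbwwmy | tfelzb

The simplest hypothesis consistent with all the labels is: has a double letter.
dpnmh: no doubled letter — does not fit, so No match. ocioees: 'ee' doubled — qualifies, so Match. ocbbbwwmy: 'bb' doubled — qualifies, so Match. tfelzb: no doubled letter — does not fit, so No match.

No match, Match, Match, No match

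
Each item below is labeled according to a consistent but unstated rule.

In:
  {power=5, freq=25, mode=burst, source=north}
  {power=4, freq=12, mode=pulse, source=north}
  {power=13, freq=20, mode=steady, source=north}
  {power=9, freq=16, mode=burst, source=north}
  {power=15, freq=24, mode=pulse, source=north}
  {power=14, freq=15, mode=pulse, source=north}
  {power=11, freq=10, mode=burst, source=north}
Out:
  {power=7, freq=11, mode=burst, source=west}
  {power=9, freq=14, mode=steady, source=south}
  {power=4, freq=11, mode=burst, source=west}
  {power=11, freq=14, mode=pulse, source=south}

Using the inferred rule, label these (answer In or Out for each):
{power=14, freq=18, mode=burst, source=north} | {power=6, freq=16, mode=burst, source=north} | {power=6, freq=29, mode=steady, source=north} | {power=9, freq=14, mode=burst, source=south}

In, In, In, Out

Every 'In' example satisfies: source is north. None of the 'Out' examples do.
{power=14, freq=18, mode=burst, source=north}: In (source is north). {power=6, freq=16, mode=burst, source=north}: In (source is north). {power=6, freq=29, mode=steady, source=north}: In (source is north). {power=9, freq=14, mode=burst, source=south}: Out (source is south).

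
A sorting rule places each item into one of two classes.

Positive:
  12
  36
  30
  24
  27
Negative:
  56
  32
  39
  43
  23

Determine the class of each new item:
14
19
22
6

The distinguishing property — multiple of 3 AND at most 36 — holds for all the 'Positive' cases and none of the 'Negative' cases.

Negative, Negative, Negative, Positive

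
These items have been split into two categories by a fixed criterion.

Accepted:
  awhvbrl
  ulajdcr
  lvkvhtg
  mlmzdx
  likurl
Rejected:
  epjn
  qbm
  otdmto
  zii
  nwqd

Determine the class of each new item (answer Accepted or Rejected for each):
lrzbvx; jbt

The pattern is that an item is 'Accepted' exactly when: contains 'l'.
lrzbvx → has 'l' → Accepted.
jbt → no 'l' → Rejected.

Accepted, Rejected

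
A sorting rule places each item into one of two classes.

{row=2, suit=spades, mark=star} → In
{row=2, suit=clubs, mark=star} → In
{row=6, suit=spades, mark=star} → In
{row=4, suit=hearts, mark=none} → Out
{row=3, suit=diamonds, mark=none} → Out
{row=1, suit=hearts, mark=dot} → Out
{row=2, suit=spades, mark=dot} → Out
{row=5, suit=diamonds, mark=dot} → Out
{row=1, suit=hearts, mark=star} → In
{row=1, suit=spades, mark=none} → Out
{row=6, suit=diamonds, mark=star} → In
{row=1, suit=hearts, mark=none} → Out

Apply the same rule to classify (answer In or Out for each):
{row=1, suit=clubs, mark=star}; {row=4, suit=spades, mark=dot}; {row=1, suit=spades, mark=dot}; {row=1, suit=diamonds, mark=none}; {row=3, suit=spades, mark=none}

In, Out, Out, Out, Out

Looking at the examples, the only property every 'In' case has and every 'Out' case lacks is: mark is star.
{row=1, suit=clubs, mark=star}: mark is star, meets the rule → In. {row=4, suit=spades, mark=dot}: mark is dot, doesn't match → Out. {row=1, suit=spades, mark=dot}: mark is dot, doesn't match → Out. {row=1, suit=diamonds, mark=none}: mark is none, doesn't match → Out. {row=3, suit=spades, mark=none}: mark is none, doesn't match → Out.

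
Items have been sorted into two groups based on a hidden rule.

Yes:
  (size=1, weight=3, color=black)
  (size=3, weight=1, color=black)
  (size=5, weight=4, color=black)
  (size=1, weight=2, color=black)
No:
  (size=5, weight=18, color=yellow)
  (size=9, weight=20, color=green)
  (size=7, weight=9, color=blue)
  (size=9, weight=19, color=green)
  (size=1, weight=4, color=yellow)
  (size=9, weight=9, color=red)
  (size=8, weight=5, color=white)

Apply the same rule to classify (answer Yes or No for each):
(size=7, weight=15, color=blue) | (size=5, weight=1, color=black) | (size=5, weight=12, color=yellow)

No, Yes, No

The rule appears to be: color is black.
(size=7, weight=15, color=blue): color is blue — does not satisfy this, so No. (size=5, weight=1, color=black): color is black — checks out, so Yes. (size=5, weight=12, color=yellow): color is yellow — does not satisfy this, so No.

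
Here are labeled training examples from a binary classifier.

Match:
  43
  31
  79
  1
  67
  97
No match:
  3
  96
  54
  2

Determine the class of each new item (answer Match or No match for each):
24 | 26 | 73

No match, No match, Match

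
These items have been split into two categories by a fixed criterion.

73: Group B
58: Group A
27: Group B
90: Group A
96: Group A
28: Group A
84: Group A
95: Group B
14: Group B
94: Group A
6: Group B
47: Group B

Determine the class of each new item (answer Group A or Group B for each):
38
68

All 'Group A' examples share one property — even AND at least 27 — and every 'Group B' example lacks it.
38 — 38 is even, 38 ≥ 27, hence Group A.
68 — 68 is even, 68 ≥ 27, hence Group A.

Group A, Group A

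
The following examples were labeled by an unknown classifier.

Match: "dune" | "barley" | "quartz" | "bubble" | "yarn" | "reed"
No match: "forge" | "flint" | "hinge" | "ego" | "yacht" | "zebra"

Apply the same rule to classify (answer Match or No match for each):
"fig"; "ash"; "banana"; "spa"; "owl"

No match, No match, Match, No match, No match

All 'Match' examples share one property — even length — and every 'No match' example lacks it.
"fig" — length 3, hence No match. "ash" — length 3, hence No match. "banana" — length 6, hence Match. "spa" — length 3, hence No match. "owl" — length 3, hence No match.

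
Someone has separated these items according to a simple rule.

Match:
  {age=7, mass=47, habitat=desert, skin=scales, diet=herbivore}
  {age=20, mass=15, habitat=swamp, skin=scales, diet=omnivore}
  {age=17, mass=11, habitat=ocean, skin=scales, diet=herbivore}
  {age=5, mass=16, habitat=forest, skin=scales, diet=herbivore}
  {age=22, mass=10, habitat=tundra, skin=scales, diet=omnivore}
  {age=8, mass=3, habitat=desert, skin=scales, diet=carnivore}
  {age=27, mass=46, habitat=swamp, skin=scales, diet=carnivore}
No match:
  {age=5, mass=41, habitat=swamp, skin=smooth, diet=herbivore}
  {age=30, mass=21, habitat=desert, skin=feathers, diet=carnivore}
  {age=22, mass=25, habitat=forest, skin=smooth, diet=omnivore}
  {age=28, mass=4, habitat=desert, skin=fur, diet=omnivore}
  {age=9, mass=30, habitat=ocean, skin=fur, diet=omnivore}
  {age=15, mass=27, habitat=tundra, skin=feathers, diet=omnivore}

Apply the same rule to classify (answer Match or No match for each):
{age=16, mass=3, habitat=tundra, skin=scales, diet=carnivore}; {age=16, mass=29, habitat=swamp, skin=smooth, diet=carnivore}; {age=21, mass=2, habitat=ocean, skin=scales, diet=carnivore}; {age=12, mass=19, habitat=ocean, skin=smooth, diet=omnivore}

Match, No match, Match, No match

'Match' ⟺ skin is scales.
{age=16, mass=3, habitat=tundra, skin=scales, diet=carnivore} — skin is scales, hence Match.
{age=16, mass=29, habitat=swamp, skin=smooth, diet=carnivore} — skin is smooth, hence No match.
{age=21, mass=2, habitat=ocean, skin=scales, diet=carnivore} — skin is scales, hence Match.
{age=12, mass=19, habitat=ocean, skin=smooth, diet=omnivore} — skin is smooth, hence No match.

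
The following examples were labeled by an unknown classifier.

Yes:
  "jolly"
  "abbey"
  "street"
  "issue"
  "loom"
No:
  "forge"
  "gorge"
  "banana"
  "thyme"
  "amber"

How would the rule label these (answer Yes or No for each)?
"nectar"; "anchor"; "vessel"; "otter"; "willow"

No, No, Yes, Yes, Yes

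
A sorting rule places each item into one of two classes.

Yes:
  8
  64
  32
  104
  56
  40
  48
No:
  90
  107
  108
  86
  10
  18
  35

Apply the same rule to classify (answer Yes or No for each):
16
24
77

Every 'Yes' example satisfies: multiple of 8. None of the 'No' examples do.

Yes, Yes, No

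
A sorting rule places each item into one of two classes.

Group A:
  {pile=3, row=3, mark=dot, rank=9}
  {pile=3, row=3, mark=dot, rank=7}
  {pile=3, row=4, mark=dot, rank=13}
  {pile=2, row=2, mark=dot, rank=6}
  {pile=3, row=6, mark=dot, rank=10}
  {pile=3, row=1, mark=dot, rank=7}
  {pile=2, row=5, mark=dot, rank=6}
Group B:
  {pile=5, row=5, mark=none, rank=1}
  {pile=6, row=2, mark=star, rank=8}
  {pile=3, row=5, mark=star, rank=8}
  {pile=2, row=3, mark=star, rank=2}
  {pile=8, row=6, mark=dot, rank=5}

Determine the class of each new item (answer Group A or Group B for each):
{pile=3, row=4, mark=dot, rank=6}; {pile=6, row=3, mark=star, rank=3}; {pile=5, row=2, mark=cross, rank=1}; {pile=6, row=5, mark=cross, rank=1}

Group A, Group B, Group B, Group B

The common property of the 'Group A' items is: mark is dot AND pile ≤ 3. No 'Group B' item has it.
Group A: {pile=3, row=4, mark=dot, rank=6}, since mark is dot, pile = 3.
Group B: {pile=6, row=3, mark=star, rank=3}, since mark is star, pile = 6.
Group B: {pile=5, row=2, mark=cross, rank=1}, since mark is cross, pile = 5.
Group B: {pile=6, row=5, mark=cross, rank=1}, since mark is cross, pile = 6.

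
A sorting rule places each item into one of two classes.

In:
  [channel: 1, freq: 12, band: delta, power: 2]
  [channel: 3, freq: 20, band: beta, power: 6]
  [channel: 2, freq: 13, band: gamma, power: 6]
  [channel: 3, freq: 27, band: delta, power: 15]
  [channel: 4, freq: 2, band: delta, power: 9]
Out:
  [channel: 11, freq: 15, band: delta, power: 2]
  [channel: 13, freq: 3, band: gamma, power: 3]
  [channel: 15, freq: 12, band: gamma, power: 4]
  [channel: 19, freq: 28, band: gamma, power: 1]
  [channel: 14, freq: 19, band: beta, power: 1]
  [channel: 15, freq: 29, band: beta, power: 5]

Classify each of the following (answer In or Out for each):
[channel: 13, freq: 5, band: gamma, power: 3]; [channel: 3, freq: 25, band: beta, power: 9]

The classifier is using: channel ≤ 4.
[channel: 13, freq: 5, band: gamma, power: 3] → channel = 13 → Out.
[channel: 3, freq: 25, band: beta, power: 9] → channel = 3 → In.

Out, In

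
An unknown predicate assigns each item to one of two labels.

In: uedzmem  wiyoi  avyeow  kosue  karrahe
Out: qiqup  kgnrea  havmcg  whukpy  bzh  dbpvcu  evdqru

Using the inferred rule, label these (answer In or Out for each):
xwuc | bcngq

Out, Out

The pattern is that an item is 'In' exactly when: has ≥ 3 vowels.
xwuc: 1 vowel — lacks this property, so Out. bcngq: 0 vowels — lacks this property, so Out.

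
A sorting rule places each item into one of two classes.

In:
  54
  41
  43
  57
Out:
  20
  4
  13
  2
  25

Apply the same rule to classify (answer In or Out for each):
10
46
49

Out, In, In

Every 'In' example satisfies: at least 41. None of the 'Out' examples do.
10: Out (10 < 41).
46: In (46 ≥ 41).
49: In (49 ≥ 41).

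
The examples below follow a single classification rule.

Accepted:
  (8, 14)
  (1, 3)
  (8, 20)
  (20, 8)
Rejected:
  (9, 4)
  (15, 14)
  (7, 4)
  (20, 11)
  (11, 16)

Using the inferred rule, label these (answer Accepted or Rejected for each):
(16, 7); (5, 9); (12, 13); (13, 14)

Checking candidate rules against both groups, what survives is: sum is even.
Rejected: (16, 7), since 16+7 = 23.
Accepted: (5, 9), since 5+9 = 14.
Rejected: (12, 13), since 12+13 = 25.
Rejected: (13, 14), since 13+14 = 27.

Rejected, Accepted, Rejected, Rejected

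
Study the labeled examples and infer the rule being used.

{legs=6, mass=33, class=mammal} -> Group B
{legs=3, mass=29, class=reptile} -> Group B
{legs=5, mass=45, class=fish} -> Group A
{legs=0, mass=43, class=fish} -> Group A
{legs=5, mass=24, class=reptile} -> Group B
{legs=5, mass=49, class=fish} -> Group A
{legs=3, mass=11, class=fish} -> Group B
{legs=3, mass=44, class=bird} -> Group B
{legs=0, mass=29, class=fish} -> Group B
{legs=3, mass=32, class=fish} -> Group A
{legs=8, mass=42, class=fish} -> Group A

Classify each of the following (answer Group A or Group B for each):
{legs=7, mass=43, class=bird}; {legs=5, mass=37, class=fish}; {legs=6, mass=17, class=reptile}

Group B, Group A, Group B

'Group A' ⟺ class is fish AND mass ≥ 32.
{legs=7, mass=43, class=bird}: class is bird, mass = 43 — doesn't match, so Group B.
{legs=5, mass=37, class=fish}: class is fish, mass = 37 — checks out, so Group A.
{legs=6, mass=17, class=reptile}: class is reptile, mass = 17 — doesn't match, so Group B.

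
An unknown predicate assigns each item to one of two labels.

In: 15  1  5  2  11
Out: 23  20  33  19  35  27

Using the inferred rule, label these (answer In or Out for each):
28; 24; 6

Rule: at most 15. This holds for each 'In' example and fails for each 'Out' one.

Out, Out, In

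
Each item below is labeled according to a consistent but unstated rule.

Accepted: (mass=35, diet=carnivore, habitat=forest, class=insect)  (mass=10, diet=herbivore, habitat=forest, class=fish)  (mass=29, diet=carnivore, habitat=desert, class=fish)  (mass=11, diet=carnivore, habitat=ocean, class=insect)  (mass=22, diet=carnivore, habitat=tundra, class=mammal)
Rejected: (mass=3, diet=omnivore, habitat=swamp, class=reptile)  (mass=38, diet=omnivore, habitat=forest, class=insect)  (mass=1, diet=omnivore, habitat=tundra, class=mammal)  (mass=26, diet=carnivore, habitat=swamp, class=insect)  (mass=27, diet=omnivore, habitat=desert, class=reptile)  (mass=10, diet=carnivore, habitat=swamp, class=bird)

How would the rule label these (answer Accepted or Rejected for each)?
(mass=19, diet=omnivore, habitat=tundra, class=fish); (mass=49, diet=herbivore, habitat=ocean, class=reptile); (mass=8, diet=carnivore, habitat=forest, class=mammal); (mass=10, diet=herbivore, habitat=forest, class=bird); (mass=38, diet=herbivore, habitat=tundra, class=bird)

The common property of the 'Accepted' items is: habitat is not swamp AND diet is not omnivore. No 'Rejected' item has it.
(mass=19, diet=omnivore, habitat=tundra, class=fish) — habitat is tundra, diet is omnivore, hence Rejected. (mass=49, diet=herbivore, habitat=ocean, class=reptile) — habitat is ocean, diet is herbivore, hence Accepted. (mass=8, diet=carnivore, habitat=forest, class=mammal) — habitat is forest, diet is carnivore, hence Accepted. (mass=10, diet=herbivore, habitat=forest, class=bird) — habitat is forest, diet is herbivore, hence Accepted. (mass=38, diet=herbivore, habitat=tundra, class=bird) — habitat is tundra, diet is herbivore, hence Accepted.

Rejected, Accepted, Accepted, Accepted, Accepted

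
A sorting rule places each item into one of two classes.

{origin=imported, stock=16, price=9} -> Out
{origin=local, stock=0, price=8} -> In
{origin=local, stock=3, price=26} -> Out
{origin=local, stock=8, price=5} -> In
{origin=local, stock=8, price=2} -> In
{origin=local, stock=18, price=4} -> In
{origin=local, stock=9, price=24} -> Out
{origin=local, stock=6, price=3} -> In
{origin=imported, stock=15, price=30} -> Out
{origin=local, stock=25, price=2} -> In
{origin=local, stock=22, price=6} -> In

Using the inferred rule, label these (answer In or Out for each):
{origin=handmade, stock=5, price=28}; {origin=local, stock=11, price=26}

Out, Out

'In' ⟺ price ≤ 8.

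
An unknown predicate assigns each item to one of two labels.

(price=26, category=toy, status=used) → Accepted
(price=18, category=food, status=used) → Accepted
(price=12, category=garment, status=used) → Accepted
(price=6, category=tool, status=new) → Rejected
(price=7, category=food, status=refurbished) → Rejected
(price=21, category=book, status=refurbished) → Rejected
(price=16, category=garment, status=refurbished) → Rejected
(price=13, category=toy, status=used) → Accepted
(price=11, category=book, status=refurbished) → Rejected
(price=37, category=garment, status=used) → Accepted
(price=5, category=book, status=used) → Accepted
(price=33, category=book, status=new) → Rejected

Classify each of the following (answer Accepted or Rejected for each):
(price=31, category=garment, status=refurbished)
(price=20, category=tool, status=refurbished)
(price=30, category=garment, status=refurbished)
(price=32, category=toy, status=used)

Rule: status is used. This holds for each 'Accepted' example and fails for each 'Rejected' one.
(price=31, category=garment, status=refurbished) → status is refurbished → Rejected. (price=20, category=tool, status=refurbished) → status is refurbished → Rejected. (price=30, category=garment, status=refurbished) → status is refurbished → Rejected. (price=32, category=toy, status=used) → status is used → Accepted.

Rejected, Rejected, Rejected, Accepted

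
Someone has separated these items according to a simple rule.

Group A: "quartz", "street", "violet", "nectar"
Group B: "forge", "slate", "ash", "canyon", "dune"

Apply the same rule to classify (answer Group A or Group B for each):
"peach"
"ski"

Group B, Group B

The distinguishing property — even length AND contains 't' — holds for all the 'Group A' cases and none of the 'Group B' cases.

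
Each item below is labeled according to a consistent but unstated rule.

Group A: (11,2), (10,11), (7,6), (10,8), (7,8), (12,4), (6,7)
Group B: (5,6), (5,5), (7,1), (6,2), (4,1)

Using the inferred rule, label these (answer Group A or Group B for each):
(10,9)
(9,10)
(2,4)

The pattern is that an item is 'Group A' exactly when: sum ≥ 13.
Group A: (10,9), since 10+9 = 19. Group A: (9,10), since 9+10 = 19. Group B: (2,4), since 2+4 = 6.

Group A, Group A, Group B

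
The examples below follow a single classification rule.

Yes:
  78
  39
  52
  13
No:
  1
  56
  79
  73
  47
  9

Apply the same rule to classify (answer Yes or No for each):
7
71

No, No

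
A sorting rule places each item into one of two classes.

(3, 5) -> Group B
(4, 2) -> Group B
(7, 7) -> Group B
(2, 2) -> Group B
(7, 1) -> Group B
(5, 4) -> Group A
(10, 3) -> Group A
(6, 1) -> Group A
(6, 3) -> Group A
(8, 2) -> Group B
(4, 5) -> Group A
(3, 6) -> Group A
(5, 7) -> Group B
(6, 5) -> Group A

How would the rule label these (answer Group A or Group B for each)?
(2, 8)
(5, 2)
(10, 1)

Group B, Group A, Group A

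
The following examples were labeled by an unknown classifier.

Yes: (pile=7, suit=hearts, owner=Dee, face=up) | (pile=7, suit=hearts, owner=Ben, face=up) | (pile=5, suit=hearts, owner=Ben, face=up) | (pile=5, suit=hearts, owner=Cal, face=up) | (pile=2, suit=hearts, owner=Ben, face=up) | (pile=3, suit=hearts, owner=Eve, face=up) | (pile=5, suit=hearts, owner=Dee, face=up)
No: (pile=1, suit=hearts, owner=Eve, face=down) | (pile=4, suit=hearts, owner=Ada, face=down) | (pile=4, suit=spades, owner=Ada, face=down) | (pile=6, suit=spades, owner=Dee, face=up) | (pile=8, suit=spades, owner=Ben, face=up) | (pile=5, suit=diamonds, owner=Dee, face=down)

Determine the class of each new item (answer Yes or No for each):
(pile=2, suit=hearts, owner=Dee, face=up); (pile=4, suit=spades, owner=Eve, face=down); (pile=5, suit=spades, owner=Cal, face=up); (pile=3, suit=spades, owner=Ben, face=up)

Yes, No, No, No

The rule appears to be: suit is hearts AND face is up.
(pile=2, suit=hearts, owner=Dee, face=up) → suit is hearts, face is up → Yes.
(pile=4, suit=spades, owner=Eve, face=down) → suit is spades, face is down → No.
(pile=5, suit=spades, owner=Cal, face=up) → suit is spades, face is up → No.
(pile=3, suit=spades, owner=Ben, face=up) → suit is spades, face is up → No.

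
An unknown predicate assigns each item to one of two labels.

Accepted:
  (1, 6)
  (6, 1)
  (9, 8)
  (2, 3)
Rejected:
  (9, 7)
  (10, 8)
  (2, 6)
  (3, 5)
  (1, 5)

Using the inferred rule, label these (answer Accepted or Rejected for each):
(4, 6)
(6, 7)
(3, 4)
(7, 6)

Looking at the examples, the only property every 'Accepted' case has and every 'Rejected' case lacks is: sum is odd.
(4, 6) → 4+6 = 10 → Rejected.
(6, 7) → 6+7 = 13 → Accepted.
(3, 4) → 3+4 = 7 → Accepted.
(7, 6) → 7+6 = 13 → Accepted.

Rejected, Accepted, Accepted, Accepted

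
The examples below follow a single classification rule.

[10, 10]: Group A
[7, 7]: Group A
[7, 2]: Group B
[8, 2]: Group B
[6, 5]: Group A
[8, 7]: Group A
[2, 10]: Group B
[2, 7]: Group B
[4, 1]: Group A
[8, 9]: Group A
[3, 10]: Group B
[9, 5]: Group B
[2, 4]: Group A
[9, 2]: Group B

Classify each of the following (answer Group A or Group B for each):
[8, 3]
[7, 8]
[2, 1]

'Group A' ⟺ |first − second| ≤ 3.
[8, 3]: |8−3| = 5 — does not satisfy this, so Group B. [7, 8]: |7−8| = 1 — meets the rule, so Group A. [2, 1]: |2−1| = 1 — meets the rule, so Group A.

Group B, Group A, Group A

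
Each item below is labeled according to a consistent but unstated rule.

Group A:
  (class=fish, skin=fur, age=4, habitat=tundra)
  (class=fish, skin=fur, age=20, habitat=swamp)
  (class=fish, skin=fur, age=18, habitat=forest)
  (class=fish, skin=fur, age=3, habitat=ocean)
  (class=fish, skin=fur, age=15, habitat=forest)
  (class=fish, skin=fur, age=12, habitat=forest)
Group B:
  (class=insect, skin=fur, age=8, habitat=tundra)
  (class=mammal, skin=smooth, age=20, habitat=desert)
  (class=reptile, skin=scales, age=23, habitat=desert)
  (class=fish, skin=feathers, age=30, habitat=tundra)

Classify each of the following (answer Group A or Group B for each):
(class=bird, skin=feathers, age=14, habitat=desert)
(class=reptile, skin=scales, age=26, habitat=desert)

Group B, Group B

A rule that fits every label: class is fish AND skin is fur — true of each 'Group A' example, false of each 'Group B' one.
(class=bird, skin=feathers, age=14, habitat=desert) — class is bird, skin is feathers, hence Group B. (class=reptile, skin=scales, age=26, habitat=desert) — class is reptile, skin is scales, hence Group B.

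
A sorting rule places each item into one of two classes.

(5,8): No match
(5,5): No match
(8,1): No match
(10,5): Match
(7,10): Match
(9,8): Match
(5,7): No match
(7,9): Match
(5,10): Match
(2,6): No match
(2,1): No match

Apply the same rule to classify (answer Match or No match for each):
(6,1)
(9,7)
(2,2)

No match, Match, No match

'Match' ⟺ sum ≥ 15.
No match: (6,1), since 6+1 = 7. Match: (9,7), since 9+7 = 16. No match: (2,2), since 2+2 = 4.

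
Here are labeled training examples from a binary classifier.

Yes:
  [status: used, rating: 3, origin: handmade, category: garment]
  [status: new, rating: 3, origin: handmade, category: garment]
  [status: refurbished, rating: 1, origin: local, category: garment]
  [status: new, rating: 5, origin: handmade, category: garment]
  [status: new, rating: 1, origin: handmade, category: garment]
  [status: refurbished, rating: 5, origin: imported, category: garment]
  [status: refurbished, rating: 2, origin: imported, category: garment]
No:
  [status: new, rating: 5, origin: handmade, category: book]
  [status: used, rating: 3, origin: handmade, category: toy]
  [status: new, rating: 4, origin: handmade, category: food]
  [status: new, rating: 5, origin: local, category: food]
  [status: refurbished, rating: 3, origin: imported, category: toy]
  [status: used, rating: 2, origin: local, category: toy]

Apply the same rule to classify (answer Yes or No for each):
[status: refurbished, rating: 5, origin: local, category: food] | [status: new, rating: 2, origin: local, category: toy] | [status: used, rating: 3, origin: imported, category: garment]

Comparing the two groups points to one rule — category is garment.
[status: refurbished, rating: 5, origin: local, category: food] — category is food, hence No.
[status: new, rating: 2, origin: local, category: toy] — category is toy, hence No.
[status: used, rating: 3, origin: imported, category: garment] — category is garment, hence Yes.

No, No, Yes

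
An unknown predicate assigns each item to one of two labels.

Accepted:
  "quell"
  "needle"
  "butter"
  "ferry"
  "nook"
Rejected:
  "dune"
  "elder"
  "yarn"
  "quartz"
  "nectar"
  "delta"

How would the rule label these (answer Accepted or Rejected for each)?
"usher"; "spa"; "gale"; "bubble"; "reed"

Looking at the examples, the only property every 'Accepted' case has and every 'Rejected' case lacks is: has a double letter.

Rejected, Rejected, Rejected, Accepted, Accepted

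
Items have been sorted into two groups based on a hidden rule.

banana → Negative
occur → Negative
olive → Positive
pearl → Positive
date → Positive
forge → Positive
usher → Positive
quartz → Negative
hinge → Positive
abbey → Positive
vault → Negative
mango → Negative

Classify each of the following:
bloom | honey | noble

Negative, Positive, Positive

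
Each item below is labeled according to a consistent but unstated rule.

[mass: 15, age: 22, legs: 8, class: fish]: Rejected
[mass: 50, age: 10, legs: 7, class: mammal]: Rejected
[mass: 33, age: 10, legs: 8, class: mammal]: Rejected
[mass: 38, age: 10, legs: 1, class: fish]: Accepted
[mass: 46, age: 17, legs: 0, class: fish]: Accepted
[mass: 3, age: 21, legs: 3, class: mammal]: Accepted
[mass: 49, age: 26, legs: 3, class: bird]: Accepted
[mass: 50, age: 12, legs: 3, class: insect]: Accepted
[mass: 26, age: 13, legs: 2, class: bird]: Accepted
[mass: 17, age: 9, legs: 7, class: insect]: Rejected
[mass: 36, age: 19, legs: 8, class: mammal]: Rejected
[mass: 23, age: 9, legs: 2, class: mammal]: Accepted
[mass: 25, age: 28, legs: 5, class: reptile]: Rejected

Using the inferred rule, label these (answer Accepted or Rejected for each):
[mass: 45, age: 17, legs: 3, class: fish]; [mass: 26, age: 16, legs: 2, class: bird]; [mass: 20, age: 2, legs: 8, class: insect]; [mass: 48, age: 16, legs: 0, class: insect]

The distinguishing property — legs ≤ 3 — holds for all the 'Accepted' cases and none of the 'Rejected' cases.

Accepted, Accepted, Rejected, Accepted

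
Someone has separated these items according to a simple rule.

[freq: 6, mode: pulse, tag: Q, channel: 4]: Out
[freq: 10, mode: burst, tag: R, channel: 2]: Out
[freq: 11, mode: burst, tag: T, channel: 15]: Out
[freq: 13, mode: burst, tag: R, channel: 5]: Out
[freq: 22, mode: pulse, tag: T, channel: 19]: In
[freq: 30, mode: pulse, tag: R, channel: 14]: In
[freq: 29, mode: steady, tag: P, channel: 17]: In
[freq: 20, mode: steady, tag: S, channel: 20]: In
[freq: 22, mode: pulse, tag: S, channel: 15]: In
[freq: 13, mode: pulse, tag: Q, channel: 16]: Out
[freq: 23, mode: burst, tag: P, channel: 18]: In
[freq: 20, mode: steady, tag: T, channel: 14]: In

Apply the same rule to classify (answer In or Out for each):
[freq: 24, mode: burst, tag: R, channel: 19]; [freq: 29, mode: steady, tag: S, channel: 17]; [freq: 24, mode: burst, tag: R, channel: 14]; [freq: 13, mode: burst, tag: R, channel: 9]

Every 'In' example satisfies: freq ≥ 20. None of the 'Out' examples do.
In: [freq: 24, mode: burst, tag: R, channel: 19], since freq = 24. In: [freq: 29, mode: steady, tag: S, channel: 17], since freq = 29. In: [freq: 24, mode: burst, tag: R, channel: 14], since freq = 24. Out: [freq: 13, mode: burst, tag: R, channel: 9], since freq = 13.

In, In, In, Out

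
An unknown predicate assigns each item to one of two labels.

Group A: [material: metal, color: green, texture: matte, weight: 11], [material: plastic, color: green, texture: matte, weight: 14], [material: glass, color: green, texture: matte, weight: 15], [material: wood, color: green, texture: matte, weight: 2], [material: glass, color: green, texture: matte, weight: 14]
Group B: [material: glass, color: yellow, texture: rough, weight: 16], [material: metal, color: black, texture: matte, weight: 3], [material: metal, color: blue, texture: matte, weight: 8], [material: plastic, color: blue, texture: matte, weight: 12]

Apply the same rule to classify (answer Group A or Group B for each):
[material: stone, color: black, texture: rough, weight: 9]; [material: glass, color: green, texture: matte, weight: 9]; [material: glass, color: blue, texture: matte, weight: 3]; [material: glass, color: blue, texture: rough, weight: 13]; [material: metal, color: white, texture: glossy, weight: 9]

The classifier is using: color is green.

Group B, Group A, Group B, Group B, Group B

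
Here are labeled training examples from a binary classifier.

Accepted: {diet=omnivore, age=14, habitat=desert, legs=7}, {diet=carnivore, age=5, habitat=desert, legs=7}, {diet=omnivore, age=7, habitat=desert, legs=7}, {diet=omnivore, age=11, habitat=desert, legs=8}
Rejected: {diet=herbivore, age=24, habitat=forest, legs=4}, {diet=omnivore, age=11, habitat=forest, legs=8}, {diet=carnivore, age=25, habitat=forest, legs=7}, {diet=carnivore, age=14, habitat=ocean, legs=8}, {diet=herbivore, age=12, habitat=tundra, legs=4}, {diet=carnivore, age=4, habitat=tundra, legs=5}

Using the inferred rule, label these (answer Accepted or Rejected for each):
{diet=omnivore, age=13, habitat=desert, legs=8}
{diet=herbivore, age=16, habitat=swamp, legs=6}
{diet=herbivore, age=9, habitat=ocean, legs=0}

Accepted, Rejected, Rejected

Rule: habitat is desert. This holds for each 'Accepted' example and fails for each 'Rejected' one.
{diet=omnivore, age=13, habitat=desert, legs=8} → habitat is desert → Accepted.
{diet=herbivore, age=16, habitat=swamp, legs=6} → habitat is swamp → Rejected.
{diet=herbivore, age=9, habitat=ocean, legs=0} → habitat is ocean → Rejected.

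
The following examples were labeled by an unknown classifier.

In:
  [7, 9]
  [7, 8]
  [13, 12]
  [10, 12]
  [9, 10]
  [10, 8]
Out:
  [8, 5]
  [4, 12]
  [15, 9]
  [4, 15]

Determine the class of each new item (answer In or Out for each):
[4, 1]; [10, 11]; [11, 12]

Out, In, In

The pattern is that an item is 'In' exactly when: |first − second| ≤ 2.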